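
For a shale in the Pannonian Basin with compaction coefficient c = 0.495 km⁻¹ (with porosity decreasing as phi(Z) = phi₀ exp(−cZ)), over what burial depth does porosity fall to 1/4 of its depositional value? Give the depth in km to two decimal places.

2.80 km

phi/phi₀ = 1/4 ⇒ exp(−c·Z) = 1/4 ⇒ Z = ln(4) / c
Z = 1.3863 / 0.495 = 2.801 km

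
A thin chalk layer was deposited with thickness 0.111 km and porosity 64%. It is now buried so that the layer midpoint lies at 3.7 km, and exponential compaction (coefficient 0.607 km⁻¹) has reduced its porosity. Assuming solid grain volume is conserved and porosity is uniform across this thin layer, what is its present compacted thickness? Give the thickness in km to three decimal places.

Porosity at 3.7 km: phi = 0.64·exp(−0.607×3.7) = 0.0677
Solid-volume conservation: h(1−phi) = h₀(1−phi₀) ⇒ h = h₀·(1−phi₀)/(1−phi)
h = 0.111 × (1 − 0.64)/(1 − 0.0677) = 0.111 × 0.3862 = 0.0429 km

0.043 km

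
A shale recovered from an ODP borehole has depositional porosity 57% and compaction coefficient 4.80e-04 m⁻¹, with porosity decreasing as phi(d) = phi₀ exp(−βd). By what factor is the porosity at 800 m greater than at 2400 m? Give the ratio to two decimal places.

2.16

Working in km (1 km = 1000 m; β in km⁻¹ = β in m⁻¹ × 1000):
phi(d₁)/phi(d₂) = e^(−β·d₁)/e^(−β·d₂) = e^{β(d₂−d₁)}
= exp(0.48 × 1.6) = exp(0.768) = 2.1555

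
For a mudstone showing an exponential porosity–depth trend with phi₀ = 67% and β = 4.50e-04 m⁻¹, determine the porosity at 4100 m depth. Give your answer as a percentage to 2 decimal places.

Working in km (1 km = 1000 m; β in km⁻¹ = β in m⁻¹ × 1000):
phi = phi₀·exp(−β·Z) = 0.67 × exp(−0.45 × 4.1) = 0.67 × exp(−1.845)
  = 0.67 × 0.1580 = 0.1059

10.59%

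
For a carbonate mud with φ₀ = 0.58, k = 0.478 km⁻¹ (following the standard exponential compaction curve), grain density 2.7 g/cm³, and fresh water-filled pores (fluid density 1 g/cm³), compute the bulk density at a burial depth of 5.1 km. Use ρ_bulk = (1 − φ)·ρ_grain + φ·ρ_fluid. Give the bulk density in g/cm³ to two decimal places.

Porosity at depth: φ = 0.58·exp(−0.478×5.1) = 0.58×0.0874 = 0.0507
Bulk density: ρ_b = (1−φ)ρ_g + φ·ρ_f = 0.9493×2.7 + 0.0507×1
       = 2.563 + 0.051 = 2.614 g/cm³

2.61 g/cm³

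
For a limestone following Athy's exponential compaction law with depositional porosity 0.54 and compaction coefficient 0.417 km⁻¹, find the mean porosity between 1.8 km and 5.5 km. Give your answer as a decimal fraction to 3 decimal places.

⟨phi⟩ = (1/(Z₂−Z₁)) ∫ phi₀ e^(−βZ) dZ = phi₀·(e^(−β·Z₁) − e^(−β·Z₂)) / (β·(Z₂−Z₁))
e^(−0.417×1.8) = 0.4721; e^(−0.417×5.5) = 0.1009
⟨phi⟩ = 0.54 × (0.4721 − 0.1009) / (0.417 × 3.7) = 0.54 × 0.2406 = 0.1299

0.130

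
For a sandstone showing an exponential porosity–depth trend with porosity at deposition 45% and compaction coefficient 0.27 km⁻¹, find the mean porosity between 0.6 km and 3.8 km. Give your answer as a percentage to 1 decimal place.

⟨φ⟩ = (1/(z₂−z₁)) ∫ φ₀ e^(−βz) dz = φ₀·(e^(−β·z₁) − e^(−β·z₂)) / (β·(z₂−z₁))
e^(−0.27×0.6) = 0.8504; e^(−0.27×3.8) = 0.3584
⟨φ⟩ = 0.45 × (0.8504 − 0.3584) / (0.27 × 3.2) = 0.45 × 0.5694 = 0.2563

25.6%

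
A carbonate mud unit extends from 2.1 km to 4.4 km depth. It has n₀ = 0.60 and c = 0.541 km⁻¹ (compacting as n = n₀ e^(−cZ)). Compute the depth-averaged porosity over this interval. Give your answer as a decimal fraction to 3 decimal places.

⟨n⟩ = (1/(Z₂−Z₁)) ∫ n₀ e^(−cZ) dZ = n₀·(e^(−c·Z₁) − e^(−c·Z₂)) / (c·(Z₂−Z₁))
e^(−0.541×2.1) = 0.3211; e^(−0.541×4.4) = 0.0925
⟨n⟩ = 0.6 × (0.3211 − 0.0925) / (0.541 × 2.3) = 0.6 × 0.1837 = 0.1102

0.110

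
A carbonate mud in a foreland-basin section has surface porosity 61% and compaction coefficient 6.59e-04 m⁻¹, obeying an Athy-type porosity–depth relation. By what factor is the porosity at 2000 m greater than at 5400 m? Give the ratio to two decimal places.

9.40

Working in km (1 km = 1000 m; k in km⁻¹ = k in m⁻¹ × 1000):
phi(d₁)/phi(d₂) = e^(−k·d₁)/e^(−k·d₂) = e^{k(d₂−d₁)}
= exp(0.659 × 3.4) = exp(2.241) = 9.3990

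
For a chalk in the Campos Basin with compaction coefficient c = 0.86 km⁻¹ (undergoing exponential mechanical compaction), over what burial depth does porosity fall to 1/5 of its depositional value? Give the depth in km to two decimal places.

1.87 km

n/n₀ = 1/5 ⇒ exp(−c·z) = 1/5 ⇒ z = ln(5) / c
z = 1.6094 / 0.86 = 1.871 km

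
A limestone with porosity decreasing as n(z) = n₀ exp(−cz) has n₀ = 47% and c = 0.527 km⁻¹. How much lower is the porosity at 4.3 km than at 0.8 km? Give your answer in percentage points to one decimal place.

n(0.8) = 0.47·e^(−0.527×0.8) = 0.3083
n(4.3) = 0.47·e^(−0.527×4.3) = 0.0487
Δn = 0.3083 − 0.0487 = 0.2596

26.0 percentage points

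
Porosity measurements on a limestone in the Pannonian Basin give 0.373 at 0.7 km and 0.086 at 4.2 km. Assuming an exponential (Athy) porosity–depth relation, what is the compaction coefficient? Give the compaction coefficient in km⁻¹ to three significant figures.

0.419 km⁻¹

Athy: phi(Z) = phi₀ e^(−βZ) ⇒ phi₁/phi₂ = e^{β(Z₂−Z₁)} ⇒ β = ln(phi₁/phi₂)/(Z₂−Z₁)
β = ln(0.373/0.086) / (4.2 − 0.7) = ln(4.337) / 3.5 = 1.4672 / 3.5 = 0.4192 km⁻¹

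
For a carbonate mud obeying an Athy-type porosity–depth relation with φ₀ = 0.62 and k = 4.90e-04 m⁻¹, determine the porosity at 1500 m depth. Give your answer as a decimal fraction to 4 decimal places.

0.2973

Working in km (1 km = 1000 m; k in km⁻¹ = k in m⁻¹ × 1000):
φ = φ₀·exp(−k·z) = 0.62 × exp(−0.49 × 1.5) = 0.62 × exp(−0.735)
  = 0.62 × 0.4795 = 0.2973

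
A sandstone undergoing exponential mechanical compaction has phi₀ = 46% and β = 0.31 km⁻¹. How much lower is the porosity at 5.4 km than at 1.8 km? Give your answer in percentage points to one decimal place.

phi(1.8) = 0.46·e^(−0.31×1.8) = 0.2633
phi(5.4) = 0.46·e^(−0.31×5.4) = 0.0862
Δphi = 0.2633 − 0.0862 = 0.1770

17.7 percentage points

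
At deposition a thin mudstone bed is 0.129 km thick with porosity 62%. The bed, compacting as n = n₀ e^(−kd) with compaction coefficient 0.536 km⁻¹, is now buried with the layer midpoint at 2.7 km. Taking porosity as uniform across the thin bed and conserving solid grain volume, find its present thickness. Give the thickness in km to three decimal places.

0.057 km

Porosity at 2.7 km: n = 0.62·exp(−0.536×2.7) = 0.1458
Solid-volume conservation: h(1−n) = h₀(1−n₀) ⇒ h = h₀·(1−n₀)/(1−n)
h = 0.129 × (1 − 0.62)/(1 − 0.1458) = 0.129 × 0.4449 = 0.0574 km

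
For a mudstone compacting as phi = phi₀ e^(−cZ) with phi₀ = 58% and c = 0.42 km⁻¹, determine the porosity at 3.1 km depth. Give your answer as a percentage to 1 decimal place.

phi = phi₀·exp(−c·Z) = 0.58 × exp(−0.42 × 3.1) = 0.58 × exp(−1.302)
  = 0.58 × 0.2720 = 0.1578

15.8%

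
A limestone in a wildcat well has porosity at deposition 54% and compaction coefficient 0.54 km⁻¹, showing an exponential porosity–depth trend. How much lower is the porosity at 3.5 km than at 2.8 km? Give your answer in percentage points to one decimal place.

3.7 percentage points

φ(2.8) = 0.54·e^(−0.54×2.8) = 0.1191
φ(3.5) = 0.54·e^(−0.54×3.5) = 0.0816
Δφ = 0.1191 − 0.0816 = 0.0375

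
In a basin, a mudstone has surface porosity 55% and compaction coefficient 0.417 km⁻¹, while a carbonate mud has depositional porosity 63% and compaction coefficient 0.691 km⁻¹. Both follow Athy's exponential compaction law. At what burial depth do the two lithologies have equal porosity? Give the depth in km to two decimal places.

Set φ₀ₐ e^(−βₐZ) = φ₀ᵦ e^(−βᵦZ) ⇒ ln(φ₀ₐ/φ₀ᵦ) = (βₐ − βᵦ)·Z
Z = ln(0.55/0.63) / (0.417 − 0.691) = -0.1358 / -0.274 = 0.496 km

0.50 km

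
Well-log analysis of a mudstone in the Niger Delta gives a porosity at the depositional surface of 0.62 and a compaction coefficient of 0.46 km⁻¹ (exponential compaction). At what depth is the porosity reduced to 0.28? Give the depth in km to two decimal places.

1.73 km

Invert Athy's law: d = ln(phi₀/phi) / β
d = ln(0.62/0.28) / 0.46 = ln(2.214) / 0.46 = 0.7949 / 0.46 = 1.728 km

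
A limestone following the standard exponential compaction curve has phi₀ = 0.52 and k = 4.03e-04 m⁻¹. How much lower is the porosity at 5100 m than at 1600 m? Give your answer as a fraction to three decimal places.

0.206

Working in km (1 km = 1000 m; k in km⁻¹ = k in m⁻¹ × 1000):
phi(1.6) = 0.52·e^(−0.403×1.6) = 0.2729
phi(5.1) = 0.52·e^(−0.403×5.1) = 0.0666
Δphi = 0.2729 − 0.0666 = 0.2063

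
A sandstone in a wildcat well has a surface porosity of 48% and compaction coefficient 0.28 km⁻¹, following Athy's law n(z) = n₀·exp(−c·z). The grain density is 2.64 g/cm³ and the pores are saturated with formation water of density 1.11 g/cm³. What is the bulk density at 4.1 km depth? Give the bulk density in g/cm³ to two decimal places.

2.41 g/cm³

Porosity at depth: n = 0.48·exp(−0.28×4.1) = 0.48×0.3173 = 0.1523
Bulk density: ρ_b = (1−n)ρ_g + n·ρ_f = 0.8477×2.64 + 0.1523×1.11
       = 2.238 + 0.169 = 2.407 g/cm³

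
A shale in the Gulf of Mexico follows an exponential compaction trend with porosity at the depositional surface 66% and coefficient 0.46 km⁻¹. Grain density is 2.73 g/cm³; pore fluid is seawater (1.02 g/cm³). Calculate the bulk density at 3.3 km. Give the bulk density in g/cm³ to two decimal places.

2.48 g/cm³

Porosity at depth: phi = 0.66·exp(−0.46×3.3) = 0.66×0.2191 = 0.1446
Bulk density: ρ_b = (1−phi)ρ_g + phi·ρ_f = 0.8554×2.73 + 0.1446×1.02
       = 2.335 + 0.148 = 2.483 g/cm³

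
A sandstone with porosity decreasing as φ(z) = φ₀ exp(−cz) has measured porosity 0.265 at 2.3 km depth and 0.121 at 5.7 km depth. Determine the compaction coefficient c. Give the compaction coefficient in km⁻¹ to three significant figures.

0.231 km⁻¹

Athy: φ(z) = φ₀ e^(−cz) ⇒ φ₁/φ₂ = e^{c(z₂−z₁)} ⇒ c = ln(φ₁/φ₂)/(z₂−z₁)
c = ln(0.265/0.121) / (5.7 − 2.3) = ln(2.19) / 3.4 = 0.7839 / 3.4 = 0.2306 km⁻¹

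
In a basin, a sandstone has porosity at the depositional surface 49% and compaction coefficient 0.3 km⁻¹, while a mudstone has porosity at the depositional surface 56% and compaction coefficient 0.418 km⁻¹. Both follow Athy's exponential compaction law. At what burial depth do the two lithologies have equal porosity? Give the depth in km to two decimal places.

Set n₀ₐ e^(−kₐd) = n₀ᵦ e^(−kᵦd) ⇒ ln(n₀ₐ/n₀ᵦ) = (kₐ − kᵦ)·d
d = ln(0.49/0.56) / (0.3 − 0.418) = -0.1335 / -0.118 = 1.132 km

1.13 km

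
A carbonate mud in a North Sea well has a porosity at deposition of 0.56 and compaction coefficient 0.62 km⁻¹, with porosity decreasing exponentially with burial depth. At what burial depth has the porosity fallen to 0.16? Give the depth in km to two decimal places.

Invert Athy's law: Z = ln(n₀/n) / k
Z = ln(0.56/0.16) / 0.62 = ln(3.5) / 0.62 = 1.2528 / 0.62 = 2.021 km

2.02 km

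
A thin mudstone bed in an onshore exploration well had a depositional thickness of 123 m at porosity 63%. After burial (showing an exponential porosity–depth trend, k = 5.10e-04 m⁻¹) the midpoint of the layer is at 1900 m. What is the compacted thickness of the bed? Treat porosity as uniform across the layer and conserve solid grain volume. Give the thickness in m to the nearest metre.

Working in km (1 km = 1000 m; k in km⁻¹ = k in m⁻¹ × 1000):
Porosity at 1.9 km: phi = 0.63·exp(−0.51×1.9) = 0.2391
Solid-volume conservation: h(1−phi) = h₀(1−phi₀) ⇒ h = h₀·(1−phi₀)/(1−phi)
h = 0.123 × (1 − 0.63)/(1 − 0.2391) = 0.123 × 0.4862 = 0.0598 km

60 m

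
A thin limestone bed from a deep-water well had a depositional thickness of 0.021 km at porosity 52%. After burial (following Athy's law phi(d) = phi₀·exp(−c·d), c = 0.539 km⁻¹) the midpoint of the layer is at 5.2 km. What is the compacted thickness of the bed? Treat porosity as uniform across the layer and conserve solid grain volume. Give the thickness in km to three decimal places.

Porosity at 5.2 km: phi = 0.52·exp(−0.539×5.2) = 0.0315
Solid-volume conservation: h(1−phi) = h₀(1−phi₀) ⇒ h = h₀·(1−phi₀)/(1−phi)
h = 0.021 × (1 − 0.52)/(1 − 0.0315) = 0.021 × 0.4956 = 0.0104 km

0.010 km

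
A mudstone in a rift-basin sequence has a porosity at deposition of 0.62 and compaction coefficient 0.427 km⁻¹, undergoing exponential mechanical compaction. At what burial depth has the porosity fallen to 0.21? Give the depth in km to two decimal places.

Invert Athy's law: d = ln(phi₀/phi) / c
d = ln(0.62/0.21) / 0.427 = ln(2.952) / 0.427 = 1.0826 / 0.427 = 2.535 km

2.54 km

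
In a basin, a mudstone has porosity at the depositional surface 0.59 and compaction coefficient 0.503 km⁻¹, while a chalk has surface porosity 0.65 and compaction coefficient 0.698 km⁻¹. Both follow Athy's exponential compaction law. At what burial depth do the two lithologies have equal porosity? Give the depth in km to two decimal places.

Set φ₀ₐ e^(−cₐd) = φ₀ᵦ e^(−cᵦd) ⇒ ln(φ₀ₐ/φ₀ᵦ) = (cₐ − cᵦ)·d
d = ln(0.59/0.65) / (0.503 − 0.698) = -0.0968 / -0.195 = 0.497 km

0.50 km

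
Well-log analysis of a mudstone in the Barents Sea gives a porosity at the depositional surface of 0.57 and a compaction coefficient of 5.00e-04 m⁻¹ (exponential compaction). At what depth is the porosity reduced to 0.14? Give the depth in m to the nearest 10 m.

Working in km (1 km = 1000 m; k in km⁻¹ = k in m⁻¹ × 1000):
Invert Athy's law: z = ln(phi₀/phi) / k
z = ln(0.57/0.14) / 0.5 = ln(4.071) / 0.5 = 1.4040 / 0.5 = 2.808 km

2810 m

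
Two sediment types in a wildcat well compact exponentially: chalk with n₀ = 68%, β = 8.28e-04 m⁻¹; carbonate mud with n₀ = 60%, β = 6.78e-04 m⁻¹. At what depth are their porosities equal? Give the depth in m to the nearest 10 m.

830 m

Working in km (1 km = 1000 m; β in km⁻¹ = β in m⁻¹ × 1000):
Set n₀ₐ e^(−βₐz) = n₀ᵦ e^(−βᵦz) ⇒ ln(n₀ₐ/n₀ᵦ) = (βₐ − βᵦ)·z
z = ln(0.68/0.6) / (0.828 − 0.678) = 0.1252 / 0.15 = 0.834 km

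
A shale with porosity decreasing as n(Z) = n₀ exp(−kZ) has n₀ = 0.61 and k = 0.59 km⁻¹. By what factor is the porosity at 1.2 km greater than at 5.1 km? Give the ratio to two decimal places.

n(Z₁)/n(Z₂) = e^(−k·Z₁)/e^(−k·Z₂) = e^{k(Z₂−Z₁)}
= exp(0.59 × 3.9) = exp(2.301) = 9.9842

9.98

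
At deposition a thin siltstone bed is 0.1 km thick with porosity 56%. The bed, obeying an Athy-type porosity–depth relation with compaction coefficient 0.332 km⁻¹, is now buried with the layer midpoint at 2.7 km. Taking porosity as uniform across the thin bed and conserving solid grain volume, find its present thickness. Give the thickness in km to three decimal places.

Porosity at 2.7 km: phi = 0.56·exp(−0.332×2.7) = 0.2285
Solid-volume conservation: h(1−phi) = h₀(1−phi₀) ⇒ h = h₀·(1−phi₀)/(1−phi)
h = 0.1 × (1 − 0.56)/(1 − 0.2285) = 0.1 × 0.5703 = 0.0570 km

0.057 km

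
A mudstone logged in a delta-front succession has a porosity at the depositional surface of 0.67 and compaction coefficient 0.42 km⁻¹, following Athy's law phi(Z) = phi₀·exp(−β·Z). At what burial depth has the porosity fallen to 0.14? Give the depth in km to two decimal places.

Invert Athy's law: Z = ln(phi₀/phi) / β
Z = ln(0.67/0.14) / 0.42 = ln(4.786) / 0.42 = 1.5656 / 0.42 = 3.728 km

3.73 km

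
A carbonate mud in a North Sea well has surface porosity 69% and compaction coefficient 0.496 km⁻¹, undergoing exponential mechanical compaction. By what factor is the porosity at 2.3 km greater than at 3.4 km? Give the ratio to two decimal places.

φ(d₁)/φ(d₂) = e^(−β·d₁)/e^(−β·d₂) = e^{β(d₂−d₁)}
= exp(0.496 × 1.1) = exp(0.5456) = 1.7256

1.73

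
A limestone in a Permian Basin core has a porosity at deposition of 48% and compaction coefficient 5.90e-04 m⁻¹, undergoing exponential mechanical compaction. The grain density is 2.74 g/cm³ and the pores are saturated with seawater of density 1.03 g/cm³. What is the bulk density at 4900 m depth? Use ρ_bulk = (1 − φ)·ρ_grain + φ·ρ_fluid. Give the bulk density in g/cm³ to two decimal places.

2.69 g/cm³

Working in km (1 km = 1000 m; β in km⁻¹ = β in m⁻¹ × 1000):
Porosity at depth: φ = 0.48·exp(−0.59×4.9) = 0.48×0.0555 = 0.0266
Bulk density: ρ_b = (1−φ)ρ_g + φ·ρ_f = 0.9734×2.74 + 0.0266×1.03
       = 2.667 + 0.027 = 2.694 g/cm³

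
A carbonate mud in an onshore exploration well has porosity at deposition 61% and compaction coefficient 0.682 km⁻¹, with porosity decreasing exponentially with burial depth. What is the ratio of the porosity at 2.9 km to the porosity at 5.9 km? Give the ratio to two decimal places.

phi(z₁)/phi(z₂) = e^(−β·z₁)/e^(−β·z₂) = e^{β(z₂−z₁)}
= exp(0.682 × 3) = exp(2.046) = 7.7369

7.74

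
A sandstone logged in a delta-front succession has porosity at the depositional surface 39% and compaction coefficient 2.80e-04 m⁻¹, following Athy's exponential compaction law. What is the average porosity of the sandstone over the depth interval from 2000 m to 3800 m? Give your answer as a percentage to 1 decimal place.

Working in km (1 km = 1000 m; β in km⁻¹ = β in m⁻¹ × 1000):
⟨φ⟩ = (1/(Z₂−Z₁)) ∫ φ₀ e^(−βZ) dZ = φ₀·(e^(−β·Z₁) − e^(−β·Z₂)) / (β·(Z₂−Z₁))
e^(−0.28×2) = 0.5712; e^(−0.28×3.8) = 0.3451
⟨φ⟩ = 0.39 × (0.5712 − 0.3451) / (0.28 × 1.8) = 0.39 × 0.4487 = 0.1750

17.5%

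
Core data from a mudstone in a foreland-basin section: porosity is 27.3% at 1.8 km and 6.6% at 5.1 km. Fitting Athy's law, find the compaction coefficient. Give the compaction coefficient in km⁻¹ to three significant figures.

Athy: phi(d) = phi₀ e^(−βd) ⇒ phi₁/phi₂ = e^{β(d₂−d₁)} ⇒ β = ln(phi₁/phi₂)/(d₂−d₁)
β = ln(0.273/0.066) / (5.1 − 1.8) = ln(4.136) / 3.3 = 1.4198 / 3.3 = 0.4302 km⁻¹

0.430 km⁻¹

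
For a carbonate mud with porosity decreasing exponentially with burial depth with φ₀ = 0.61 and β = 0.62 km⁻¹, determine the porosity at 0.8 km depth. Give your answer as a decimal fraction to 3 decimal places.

0.371

φ = φ₀·exp(−β·z) = 0.61 × exp(−0.62 × 0.8) = 0.61 × exp(−0.496)
  = 0.61 × 0.6090 = 0.3715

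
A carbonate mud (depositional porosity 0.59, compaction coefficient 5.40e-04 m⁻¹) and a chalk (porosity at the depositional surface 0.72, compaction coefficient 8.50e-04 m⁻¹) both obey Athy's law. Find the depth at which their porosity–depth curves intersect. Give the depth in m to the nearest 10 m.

Working in km (1 km = 1000 m; c in km⁻¹ = c in m⁻¹ × 1000):
Set phi₀ₐ e^(−cₐz) = phi₀ᵦ e^(−cᵦz) ⇒ ln(phi₀ₐ/phi₀ᵦ) = (cₐ − cᵦ)·z
z = ln(0.59/0.72) / (0.54 − 0.85) = -0.1991 / -0.31 = 0.642 km

640 m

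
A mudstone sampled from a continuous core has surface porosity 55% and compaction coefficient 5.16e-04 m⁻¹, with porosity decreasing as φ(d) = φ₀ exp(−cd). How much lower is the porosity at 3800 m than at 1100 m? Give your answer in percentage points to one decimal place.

Working in km (1 km = 1000 m; c in km⁻¹ = c in m⁻¹ × 1000):
φ(1.1) = 0.55·e^(−0.516×1.1) = 0.3118
φ(3.8) = 0.55·e^(−0.516×3.8) = 0.0774
Δφ = 0.3118 − 0.0774 = 0.2344

23.4 percentage points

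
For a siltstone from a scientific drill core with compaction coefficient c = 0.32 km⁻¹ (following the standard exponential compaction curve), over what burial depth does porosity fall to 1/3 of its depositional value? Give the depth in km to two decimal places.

3.43 km

phi/phi₀ = 1/3 ⇒ exp(−c·z) = 1/3 ⇒ z = ln(3) / c
z = 1.0986 / 0.32 = 3.433 km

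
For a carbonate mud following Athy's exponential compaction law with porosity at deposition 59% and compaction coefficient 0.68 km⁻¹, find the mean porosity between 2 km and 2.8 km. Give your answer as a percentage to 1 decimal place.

⟨phi⟩ = (1/(d₂−d₁)) ∫ phi₀ e^(−cd) dd = phi₀·(e^(−c·d₁) − e^(−c·d₂)) / (c·(d₂−d₁))
e^(−0.68×2) = 0.2567; e^(−0.68×2.8) = 0.1490
⟨phi⟩ = 0.59 × (0.2567 − 0.1490) / (0.68 × 0.8) = 0.59 × 0.1980 = 0.1168

11.7%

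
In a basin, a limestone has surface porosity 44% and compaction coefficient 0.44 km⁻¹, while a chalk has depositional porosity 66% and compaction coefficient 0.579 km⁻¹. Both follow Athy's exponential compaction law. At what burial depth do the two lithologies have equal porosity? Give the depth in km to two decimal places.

Set n₀ₐ e^(−cₐz) = n₀ᵦ e^(−cᵦz) ⇒ ln(n₀ₐ/n₀ᵦ) = (cₐ − cᵦ)·z
z = ln(0.44/0.66) / (0.44 − 0.579) = -0.4055 / -0.139 = 2.917 km

2.92 km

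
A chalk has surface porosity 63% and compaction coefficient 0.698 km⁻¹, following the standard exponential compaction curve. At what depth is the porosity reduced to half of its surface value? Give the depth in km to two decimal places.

0.99 km

n/n₀ = 1/2 ⇒ exp(−c·Z) = 1/2 ⇒ Z = ln(2) / c
Z = 0.6931 / 0.698 = 0.993 km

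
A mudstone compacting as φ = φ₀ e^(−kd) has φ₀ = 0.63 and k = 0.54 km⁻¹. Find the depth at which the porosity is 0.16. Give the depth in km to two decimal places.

Invert Athy's law: d = ln(φ₀/φ) / k
d = ln(0.63/0.16) / 0.54 = ln(3.938) / 0.54 = 1.3705 / 0.54 = 2.538 km

2.54 km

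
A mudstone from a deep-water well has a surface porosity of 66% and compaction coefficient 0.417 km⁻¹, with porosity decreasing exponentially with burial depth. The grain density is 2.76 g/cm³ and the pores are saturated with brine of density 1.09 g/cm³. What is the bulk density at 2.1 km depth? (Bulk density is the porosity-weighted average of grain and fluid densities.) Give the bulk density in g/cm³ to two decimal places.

Porosity at depth: phi = 0.66·exp(−0.417×2.1) = 0.66×0.4166 = 0.2749
Bulk density: ρ_b = (1−phi)ρ_g + phi·ρ_f = 0.7251×2.76 + 0.2749×1.09
       = 2.001 + 0.300 = 2.301 g/cm³

2.30 g/cm³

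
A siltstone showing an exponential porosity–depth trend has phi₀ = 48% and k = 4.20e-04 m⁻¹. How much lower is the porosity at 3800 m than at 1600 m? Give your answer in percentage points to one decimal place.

14.8 percentage points

Working in km (1 km = 1000 m; k in km⁻¹ = k in m⁻¹ × 1000):
phi(1.6) = 0.48·e^(−0.42×1.6) = 0.2451
phi(3.8) = 0.48·e^(−0.42×3.8) = 0.0973
Δphi = 0.2451 − 0.0973 = 0.1478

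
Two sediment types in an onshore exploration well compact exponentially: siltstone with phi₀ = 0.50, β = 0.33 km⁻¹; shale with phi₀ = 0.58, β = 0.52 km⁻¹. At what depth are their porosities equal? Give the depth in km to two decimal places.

0.78 km

Set phi₀ₐ e^(−βₐZ) = phi₀ᵦ e^(−βᵦZ) ⇒ ln(phi₀ₐ/phi₀ᵦ) = (βₐ − βᵦ)·Z
Z = ln(0.5/0.58) / (0.33 − 0.52) = -0.1484 / -0.19 = 0.781 km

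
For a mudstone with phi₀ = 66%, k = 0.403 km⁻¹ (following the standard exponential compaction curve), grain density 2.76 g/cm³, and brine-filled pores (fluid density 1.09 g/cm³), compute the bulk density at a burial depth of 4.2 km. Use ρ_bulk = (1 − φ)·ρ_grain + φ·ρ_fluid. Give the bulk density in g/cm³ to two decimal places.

2.56 g/cm³

Porosity at depth: phi = 0.66·exp(−0.403×4.2) = 0.66×0.1840 = 0.1215
Bulk density: ρ_b = (1−phi)ρ_g + phi·ρ_f = 0.8785×2.76 + 0.1215×1.09
       = 2.425 + 0.132 = 2.557 g/cm³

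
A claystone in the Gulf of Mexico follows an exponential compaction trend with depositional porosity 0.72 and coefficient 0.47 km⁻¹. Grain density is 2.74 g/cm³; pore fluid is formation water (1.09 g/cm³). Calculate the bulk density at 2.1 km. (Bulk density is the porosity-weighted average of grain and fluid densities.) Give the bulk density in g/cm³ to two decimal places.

2.30 g/cm³

Porosity at depth: n = 0.72·exp(−0.47×2.1) = 0.72×0.3727 = 0.2683
Bulk density: ρ_b = (1−n)ρ_g + n·ρ_f = 0.7317×2.74 + 0.2683×1.09
       = 2.005 + 0.292 = 2.297 g/cm³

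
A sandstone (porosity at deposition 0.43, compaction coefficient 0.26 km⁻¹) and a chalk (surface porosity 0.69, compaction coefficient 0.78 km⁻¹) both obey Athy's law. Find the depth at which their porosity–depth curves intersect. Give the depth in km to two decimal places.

0.91 km

Set φ₀ₐ e^(−kₐd) = φ₀ᵦ e^(−kᵦd) ⇒ ln(φ₀ₐ/φ₀ᵦ) = (kₐ − kᵦ)·d
d = ln(0.43/0.69) / (0.26 − 0.78) = -0.4729 / -0.52 = 0.909 km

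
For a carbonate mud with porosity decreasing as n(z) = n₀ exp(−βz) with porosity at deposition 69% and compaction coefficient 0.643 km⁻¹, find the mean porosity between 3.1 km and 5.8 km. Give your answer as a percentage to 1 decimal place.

⟨n⟩ = (1/(z₂−z₁)) ∫ n₀ e^(−βz) dz = n₀·(e^(−β·z₁) − e^(−β·z₂)) / (β·(z₂−z₁))
e^(−0.643×3.1) = 0.1362; e^(−0.643×5.8) = 0.0240
⟨n⟩ = 0.69 × (0.1362 − 0.0240) / (0.643 × 2.7) = 0.69 × 0.0646 = 0.0446

4.5%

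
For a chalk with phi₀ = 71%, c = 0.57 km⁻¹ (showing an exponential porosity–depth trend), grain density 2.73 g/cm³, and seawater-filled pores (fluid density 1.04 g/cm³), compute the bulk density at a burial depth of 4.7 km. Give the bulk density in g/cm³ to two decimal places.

Porosity at depth: phi = 0.71·exp(−0.57×4.7) = 0.71×0.0686 = 0.0487
Bulk density: ρ_b = (1−phi)ρ_g + phi·ρ_f = 0.9513×2.73 + 0.0487×1.04
       = 2.597 + 0.051 = 2.648 g/cm³

2.65 g/cm³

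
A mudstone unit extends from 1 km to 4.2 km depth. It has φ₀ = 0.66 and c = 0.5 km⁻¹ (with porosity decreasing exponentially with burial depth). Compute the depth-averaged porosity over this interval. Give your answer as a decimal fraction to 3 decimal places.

⟨φ⟩ = (1/(Z₂−Z₁)) ∫ φ₀ e^(−cZ) dZ = φ₀·(e^(−c·Z₁) − e^(−c·Z₂)) / (c·(Z₂−Z₁))
e^(−0.5×1) = 0.6065; e^(−0.5×4.2) = 0.1225
⟨φ⟩ = 0.66 × (0.6065 − 0.1225) / (0.5 × 3.2) = 0.66 × 0.3025 = 0.1997

0.200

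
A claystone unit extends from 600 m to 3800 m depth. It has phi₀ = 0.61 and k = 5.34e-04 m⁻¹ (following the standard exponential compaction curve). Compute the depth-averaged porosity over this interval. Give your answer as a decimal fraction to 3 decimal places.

0.212

Working in km (1 km = 1000 m; k in km⁻¹ = k in m⁻¹ × 1000):
⟨phi⟩ = (1/(d₂−d₁)) ∫ phi₀ e^(−kd) dd = phi₀·(e^(−k·d₁) − e^(−k·d₂)) / (k·(d₂−d₁))
e^(−0.534×0.6) = 0.7259; e^(−0.534×3.8) = 0.1314
⟨phi⟩ = 0.61 × (0.7259 − 0.1314) / (0.534 × 3.2) = 0.61 × 0.3479 = 0.2122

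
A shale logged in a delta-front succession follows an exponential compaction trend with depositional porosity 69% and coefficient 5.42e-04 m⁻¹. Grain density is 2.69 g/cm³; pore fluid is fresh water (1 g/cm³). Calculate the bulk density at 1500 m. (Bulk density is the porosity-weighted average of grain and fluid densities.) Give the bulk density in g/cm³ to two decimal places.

2.17 g/cm³

Working in km (1 km = 1000 m; β in km⁻¹ = β in m⁻¹ × 1000):
Porosity at depth: phi = 0.69·exp(−0.542×1.5) = 0.69×0.4435 = 0.3060
Bulk density: ρ_b = (1−phi)ρ_g + phi·ρ_f = 0.6940×2.69 + 0.3060×1
       = 1.867 + 0.306 = 2.173 g/cm³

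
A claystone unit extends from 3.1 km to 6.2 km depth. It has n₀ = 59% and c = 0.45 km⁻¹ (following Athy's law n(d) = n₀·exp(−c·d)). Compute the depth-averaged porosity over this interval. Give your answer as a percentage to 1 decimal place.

7.9%

⟨n⟩ = (1/(d₂−d₁)) ∫ n₀ e^(−cd) dd = n₀·(e^(−c·d₁) − e^(−c·d₂)) / (c·(d₂−d₁))
e^(−0.45×3.1) = 0.2478; e^(−0.45×6.2) = 0.0614
⟨n⟩ = 0.59 × (0.2478 − 0.0614) / (0.45 × 3.1) = 0.59 × 0.1336 = 0.0788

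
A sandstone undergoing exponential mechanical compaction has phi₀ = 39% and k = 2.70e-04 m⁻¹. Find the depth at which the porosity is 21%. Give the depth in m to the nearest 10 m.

2290 m

Working in km (1 km = 1000 m; k in km⁻¹ = k in m⁻¹ × 1000):
Invert Athy's law: z = ln(phi₀/phi) / k
z = ln(0.39/0.21) / 0.27 = ln(1.857) / 0.27 = 0.6190 / 0.27 = 2.293 km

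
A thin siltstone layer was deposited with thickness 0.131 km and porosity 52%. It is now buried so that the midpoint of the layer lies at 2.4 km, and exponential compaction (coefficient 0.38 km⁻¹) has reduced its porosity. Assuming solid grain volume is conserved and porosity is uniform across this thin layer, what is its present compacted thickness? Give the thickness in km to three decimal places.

0.079 km

Porosity at 2.4 km: n = 0.52·exp(−0.38×2.4) = 0.2089
Solid-volume conservation: h(1−n) = h₀(1−n₀) ⇒ h = h₀·(1−n₀)/(1−n)
h = 0.131 × (1 − 0.52)/(1 − 0.2089) = 0.131 × 0.6067 = 0.0795 km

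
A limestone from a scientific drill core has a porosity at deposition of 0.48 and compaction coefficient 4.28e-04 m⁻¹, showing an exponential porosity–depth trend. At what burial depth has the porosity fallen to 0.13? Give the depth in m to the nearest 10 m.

3050 m

Working in km (1 km = 1000 m; c in km⁻¹ = c in m⁻¹ × 1000):
Invert Athy's law: z = ln(phi₀/phi) / c
z = ln(0.48/0.13) / 0.428 = ln(3.692) / 0.428 = 1.3063 / 0.428 = 3.052 km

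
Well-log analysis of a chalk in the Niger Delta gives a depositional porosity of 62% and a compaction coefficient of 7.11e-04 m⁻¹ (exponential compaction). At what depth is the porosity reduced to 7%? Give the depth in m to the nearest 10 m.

3070 m

Working in km (1 km = 1000 m; β in km⁻¹ = β in m⁻¹ × 1000):
Invert Athy's law: Z = ln(n₀/n) / β
Z = ln(0.62/0.07) / 0.711 = ln(8.857) / 0.711 = 2.1812 / 0.711 = 3.068 km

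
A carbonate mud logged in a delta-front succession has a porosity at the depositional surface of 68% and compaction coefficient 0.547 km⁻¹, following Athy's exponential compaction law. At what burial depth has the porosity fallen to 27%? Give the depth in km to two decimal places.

Invert Athy's law: z = ln(phi₀/phi) / k
z = ln(0.68/0.27) / 0.547 = ln(2.519) / 0.547 = 0.9237 / 0.547 = 1.689 km

1.69 km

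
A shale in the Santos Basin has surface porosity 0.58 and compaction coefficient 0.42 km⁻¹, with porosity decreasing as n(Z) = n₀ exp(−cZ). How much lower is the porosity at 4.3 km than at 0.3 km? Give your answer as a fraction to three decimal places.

n(0.3) = 0.58·e^(−0.42×0.3) = 0.5113
n(4.3) = 0.58·e^(−0.42×4.3) = 0.0953
Δn = 0.5113 − 0.0953 = 0.4160

0.416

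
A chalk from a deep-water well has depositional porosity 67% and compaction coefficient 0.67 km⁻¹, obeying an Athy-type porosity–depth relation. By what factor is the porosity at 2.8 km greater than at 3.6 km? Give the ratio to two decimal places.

n(z₁)/n(z₂) = e^(−c·z₁)/e^(−c·z₂) = e^{c(z₂−z₁)}
= exp(0.67 × 0.8) = exp(0.536) = 1.7092

1.71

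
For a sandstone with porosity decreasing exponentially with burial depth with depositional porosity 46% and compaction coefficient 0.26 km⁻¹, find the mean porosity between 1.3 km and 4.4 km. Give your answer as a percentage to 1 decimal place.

⟨phi⟩ = (1/(Z₂−Z₁)) ∫ phi₀ e^(−βZ) dZ = phi₀·(e^(−β·Z₁) − e^(−β·Z₂)) / (β·(Z₂−Z₁))
e^(−0.26×1.3) = 0.7132; e^(−0.26×4.4) = 0.3185
⟨phi⟩ = 0.46 × (0.7132 − 0.3185) / (0.26 × 3.1) = 0.46 × 0.4896 = 0.2252

22.5%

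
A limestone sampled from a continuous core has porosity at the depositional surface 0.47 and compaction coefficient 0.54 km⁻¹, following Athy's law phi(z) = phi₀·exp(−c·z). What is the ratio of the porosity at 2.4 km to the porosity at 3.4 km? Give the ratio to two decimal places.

phi(z₁)/phi(z₂) = e^(−c·z₁)/e^(−c·z₂) = e^{c(z₂−z₁)}
= exp(0.54 × 1) = exp(0.54) = 1.7160

1.72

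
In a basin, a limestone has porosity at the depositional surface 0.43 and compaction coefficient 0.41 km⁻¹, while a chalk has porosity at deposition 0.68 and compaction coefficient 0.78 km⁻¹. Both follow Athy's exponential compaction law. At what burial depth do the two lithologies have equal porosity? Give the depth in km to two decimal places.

1.24 km

Set n₀ₐ e^(−cₐz) = n₀ᵦ e^(−cᵦz) ⇒ ln(n₀ₐ/n₀ᵦ) = (cₐ − cᵦ)·z
z = ln(0.43/0.68) / (0.41 − 0.78) = -0.4583 / -0.37 = 1.239 km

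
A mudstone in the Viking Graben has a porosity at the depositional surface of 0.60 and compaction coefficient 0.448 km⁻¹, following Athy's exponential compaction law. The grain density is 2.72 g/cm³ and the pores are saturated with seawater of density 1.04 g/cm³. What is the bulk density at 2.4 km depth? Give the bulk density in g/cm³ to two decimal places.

2.38 g/cm³

Porosity at depth: φ = 0.6·exp(−0.448×2.4) = 0.6×0.3412 = 0.2047
Bulk density: ρ_b = (1−φ)ρ_g + φ·ρ_f = 0.7953×2.72 + 0.2047×1.04
       = 2.163 + 0.213 = 2.376 g/cm³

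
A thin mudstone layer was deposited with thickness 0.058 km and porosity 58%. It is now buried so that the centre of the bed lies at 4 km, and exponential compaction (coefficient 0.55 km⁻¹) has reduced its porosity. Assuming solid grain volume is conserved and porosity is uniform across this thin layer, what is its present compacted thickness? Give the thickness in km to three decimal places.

Porosity at 4 km: n = 0.58·exp(−0.55×4) = 0.0643
Solid-volume conservation: h(1−n) = h₀(1−n₀) ⇒ h = h₀·(1−n₀)/(1−n)
h = 0.058 × (1 − 0.58)/(1 − 0.0643) = 0.058 × 0.4488 = 0.0260 km

0.026 km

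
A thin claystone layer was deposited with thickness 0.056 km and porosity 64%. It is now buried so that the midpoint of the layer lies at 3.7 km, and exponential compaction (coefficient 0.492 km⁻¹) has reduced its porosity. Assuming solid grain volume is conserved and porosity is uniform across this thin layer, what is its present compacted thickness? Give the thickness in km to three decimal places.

Porosity at 3.7 km: φ = 0.64·exp(−0.492×3.7) = 0.1037
Solid-volume conservation: h(1−φ) = h₀(1−φ₀) ⇒ h = h₀·(1−φ₀)/(1−φ)
h = 0.056 × (1 − 0.64)/(1 − 0.1037) = 0.056 × 0.4016 = 0.0225 km

0.022 km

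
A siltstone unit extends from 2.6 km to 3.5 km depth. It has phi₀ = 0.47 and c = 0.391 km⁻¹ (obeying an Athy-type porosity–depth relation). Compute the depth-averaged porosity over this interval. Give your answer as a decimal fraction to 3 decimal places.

0.143

⟨phi⟩ = (1/(z₂−z₁)) ∫ phi₀ e^(−cz) dz = phi₀·(e^(−c·z₁) − e^(−c·z₂)) / (c·(z₂−z₁))
e^(−0.391×2.6) = 0.3618; e^(−0.391×3.5) = 0.2545
⟨phi⟩ = 0.47 × (0.3618 − 0.2545) / (0.391 × 0.9) = 0.47 × 0.3050 = 0.1434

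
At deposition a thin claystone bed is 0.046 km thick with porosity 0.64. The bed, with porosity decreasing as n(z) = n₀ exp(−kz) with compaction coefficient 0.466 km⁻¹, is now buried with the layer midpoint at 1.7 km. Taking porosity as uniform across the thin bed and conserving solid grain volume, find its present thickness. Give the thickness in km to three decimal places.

Porosity at 1.7 km: n = 0.64·exp(−0.466×1.7) = 0.2898
Solid-volume conservation: h(1−n) = h₀(1−n₀) ⇒ h = h₀·(1−n₀)/(1−n)
h = 0.046 × (1 − 0.64)/(1 − 0.2898) = 0.046 × 0.5069 = 0.0233 km

0.023 km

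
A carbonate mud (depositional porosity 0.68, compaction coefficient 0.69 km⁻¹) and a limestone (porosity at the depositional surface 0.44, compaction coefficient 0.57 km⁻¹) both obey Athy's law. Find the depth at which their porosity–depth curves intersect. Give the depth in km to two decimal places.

Set phi₀ₐ e^(−cₐz) = phi₀ᵦ e^(−cᵦz) ⇒ ln(phi₀ₐ/phi₀ᵦ) = (cₐ − cᵦ)·z
z = ln(0.68/0.44) / (0.69 − 0.57) = 0.4353 / 0.12 = 3.628 km

3.63 km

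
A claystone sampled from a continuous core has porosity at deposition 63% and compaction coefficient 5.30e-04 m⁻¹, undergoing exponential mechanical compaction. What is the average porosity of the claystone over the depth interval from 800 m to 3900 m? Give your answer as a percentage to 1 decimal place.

Working in km (1 km = 1000 m; c in km⁻¹ = c in m⁻¹ × 1000):
⟨phi⟩ = (1/(Z₂−Z₁)) ∫ phi₀ e^(−cZ) dZ = phi₀·(e^(−c·Z₁) − e^(−c·Z₂)) / (c·(Z₂−Z₁))
e^(−0.53×0.8) = 0.6544; e^(−0.53×3.9) = 0.1266
⟨phi⟩ = 0.63 × (0.6544 − 0.1266) / (0.53 × 3.1) = 0.63 × 0.3213 = 0.2024

20.2%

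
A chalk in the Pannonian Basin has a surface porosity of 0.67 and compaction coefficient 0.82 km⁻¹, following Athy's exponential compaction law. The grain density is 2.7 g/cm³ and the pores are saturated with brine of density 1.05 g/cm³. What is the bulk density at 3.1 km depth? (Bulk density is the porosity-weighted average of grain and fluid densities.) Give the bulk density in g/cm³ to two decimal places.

Porosity at depth: φ = 0.67·exp(−0.82×3.1) = 0.67×0.0787 = 0.0527
Bulk density: ρ_b = (1−φ)ρ_g + φ·ρ_f = 0.9473×2.7 + 0.0527×1.05
       = 2.558 + 0.055 = 2.613 g/cm³

2.61 g/cm³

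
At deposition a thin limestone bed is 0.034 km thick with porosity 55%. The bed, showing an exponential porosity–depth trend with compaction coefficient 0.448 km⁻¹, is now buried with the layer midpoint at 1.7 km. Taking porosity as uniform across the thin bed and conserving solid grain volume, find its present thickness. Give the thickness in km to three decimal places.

Porosity at 1.7 km: φ = 0.55·exp(−0.448×1.7) = 0.2568
Solid-volume conservation: h(1−φ) = h₀(1−φ₀) ⇒ h = h₀·(1−φ₀)/(1−φ)
h = 0.034 × (1 − 0.55)/(1 − 0.2568) = 0.034 × 0.6055 = 0.0206 km

0.021 km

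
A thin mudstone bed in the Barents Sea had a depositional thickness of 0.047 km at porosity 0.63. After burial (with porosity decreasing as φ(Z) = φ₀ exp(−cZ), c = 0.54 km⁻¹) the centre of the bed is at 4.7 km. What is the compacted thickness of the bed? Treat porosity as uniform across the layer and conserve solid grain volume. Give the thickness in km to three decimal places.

Porosity at 4.7 km: φ = 0.63·exp(−0.54×4.7) = 0.0498
Solid-volume conservation: h(1−φ) = h₀(1−φ₀) ⇒ h = h₀·(1−φ₀)/(1−φ)
h = 0.047 × (1 − 0.63)/(1 − 0.0498) = 0.047 × 0.3894 = 0.0183 km

0.018 km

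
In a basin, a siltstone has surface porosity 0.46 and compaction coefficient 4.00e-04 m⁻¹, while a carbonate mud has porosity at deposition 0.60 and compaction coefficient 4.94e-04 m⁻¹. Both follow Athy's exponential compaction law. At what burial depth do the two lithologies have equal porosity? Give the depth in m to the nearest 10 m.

Working in km (1 km = 1000 m; k in km⁻¹ = k in m⁻¹ × 1000):
Set phi₀ₐ e^(−kₐZ) = phi₀ᵦ e^(−kᵦZ) ⇒ ln(phi₀ₐ/phi₀ᵦ) = (kₐ − kᵦ)·Z
Z = ln(0.46/0.6) / (0.4 − 0.494) = -0.2657 / -0.094 = 2.827 km

2830 m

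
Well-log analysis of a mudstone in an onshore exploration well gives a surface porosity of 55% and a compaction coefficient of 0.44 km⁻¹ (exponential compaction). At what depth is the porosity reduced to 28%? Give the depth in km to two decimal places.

1.53 km

Invert Athy's law: d = ln(φ₀/φ) / k
d = ln(0.55/0.28) / 0.44 = ln(1.964) / 0.44 = 0.6751 / 0.44 = 1.534 km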